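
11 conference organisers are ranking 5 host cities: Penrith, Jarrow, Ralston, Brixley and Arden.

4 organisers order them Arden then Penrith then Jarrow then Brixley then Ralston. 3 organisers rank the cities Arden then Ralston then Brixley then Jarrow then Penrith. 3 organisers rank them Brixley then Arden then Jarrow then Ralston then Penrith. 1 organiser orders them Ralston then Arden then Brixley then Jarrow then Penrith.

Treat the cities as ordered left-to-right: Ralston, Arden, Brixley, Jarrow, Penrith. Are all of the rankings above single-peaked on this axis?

no

Axis positions: Ralston=1, Arden=2, Brixley=3, Jarrow=4, Penrith=5.
Bloc 1: ranking walks positions 2-5-4-3-1; Penrith is ranked above Brixley even though Brixley lies between Penrith and the peak Arden on the axis — preferences dip and rise again. Not single-peaked.
Bloc 2 (peak Arden at position 2): ranking walks positions 2-1-3-4-5, expanding outward from the peak — single-peaked.
Bloc 3 (peak Brixley at position 3): ranking walks positions 3-2-4-1-5, expanding outward from the peak — single-peaked.
Bloc 4 (peak Ralston at position 1): ranking walks positions 1-2-3-4-5, expanding outward from the peak — single-peaked.
Bloc 1 violates single-peakedness, so the profile is not single-peaked on this axis.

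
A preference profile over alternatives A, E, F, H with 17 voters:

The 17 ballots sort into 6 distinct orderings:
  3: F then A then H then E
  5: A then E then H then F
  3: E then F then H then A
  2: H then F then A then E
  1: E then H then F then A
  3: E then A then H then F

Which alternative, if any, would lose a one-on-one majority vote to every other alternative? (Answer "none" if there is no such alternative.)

Head-to-head results (17 voters):
A vs E: A preferred on 3+5+2 = 10 ballots; A wins 10–7.
A vs F: 5+3 = 8 for A, 9 for F — F by 9–8.
A vs H: A preferred on 3+5+3 = 11 ballots; A wins 11–6.
E vs F: 5+3+1+3 = 12 for E, 5 for F — E by 12–5.
E vs H: 5+3+1+3 = 12 for E, 5 for H — E by 12–5.
F vs H: 6 to 11, H.
No alternative is winless: A beats E; E beats F; F beats A; H beats F. There is no Condorcet loser.

none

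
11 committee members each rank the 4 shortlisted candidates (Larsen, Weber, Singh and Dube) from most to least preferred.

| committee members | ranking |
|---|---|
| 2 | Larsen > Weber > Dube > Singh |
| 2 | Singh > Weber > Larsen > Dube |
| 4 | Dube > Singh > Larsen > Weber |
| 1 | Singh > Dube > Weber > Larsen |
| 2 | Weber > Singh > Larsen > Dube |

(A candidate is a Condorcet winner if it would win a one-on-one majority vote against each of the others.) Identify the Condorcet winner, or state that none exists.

none

Check each pair by majority over 11 ballots:
Larsen vs Weber: Larsen, 6–5.
Larsen–Singh: Singh 9–2.
Larsen vs Dube: Larsen wins 6–5.
Weber–Singh: Singh 7–4.
Weber–Dube: Weber 6–5.
Singh vs Dube: Dube, 6–5.
Each candidate drops at least one matchup (Larsen loses to Singh; Weber loses to Larsen; Singh loses to Dube; Dube loses to Larsen); the cycle Larsen beats Dube beats Singh beats Larsen rules out a Condorcet winner.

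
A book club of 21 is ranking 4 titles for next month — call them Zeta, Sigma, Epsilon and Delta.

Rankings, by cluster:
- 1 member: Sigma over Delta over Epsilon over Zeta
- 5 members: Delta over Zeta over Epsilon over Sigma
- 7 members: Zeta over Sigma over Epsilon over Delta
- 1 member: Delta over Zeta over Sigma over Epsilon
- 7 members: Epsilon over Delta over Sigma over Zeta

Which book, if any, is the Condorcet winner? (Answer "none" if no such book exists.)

none

Pairwise majorities:
Zeta vs Sigma: Zeta, 13–8.
Zeta–Epsilon: Zeta 13–8.
Zeta–Delta: Delta 14–7.
Sigma vs Epsilon: Epsilon wins 12–9.
Sigma–Delta: Delta 13–8.
Epsilon vs Delta: Epsilon, 14–7.
Every book loses at least once (Zeta loses to Delta; Sigma loses to Zeta; Epsilon loses to Zeta; Delta loses to Epsilon). The majority relation contains the cycle Zeta beats Epsilon beats Delta beats Zeta, so there is no Condorcet winner.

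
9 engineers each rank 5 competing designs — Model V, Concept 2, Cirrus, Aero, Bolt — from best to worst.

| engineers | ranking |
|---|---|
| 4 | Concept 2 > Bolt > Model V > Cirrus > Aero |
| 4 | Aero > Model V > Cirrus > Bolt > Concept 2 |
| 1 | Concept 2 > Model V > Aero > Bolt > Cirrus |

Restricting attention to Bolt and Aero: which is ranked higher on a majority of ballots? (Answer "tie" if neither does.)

Ballots ranking Bolt above Aero: 4.
Ballots ranking Aero above Bolt: 9 − 4 = 5.
Aero wins the head-to-head 5–4.

Aero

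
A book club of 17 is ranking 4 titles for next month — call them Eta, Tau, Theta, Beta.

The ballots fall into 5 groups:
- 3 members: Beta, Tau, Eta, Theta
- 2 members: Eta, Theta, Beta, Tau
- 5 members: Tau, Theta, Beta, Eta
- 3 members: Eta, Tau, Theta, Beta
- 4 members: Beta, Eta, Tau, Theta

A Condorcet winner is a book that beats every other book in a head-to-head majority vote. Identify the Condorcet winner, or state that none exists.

Check each pair by majority over 17 ballots:
Eta vs Tau: Eta preferred on 2+3+4 = 9 ballots; Eta wins 9–8.
Eta vs Theta: 3+2+3+4 = 12 for Eta, 5 for Theta — Eta by 12–5.
Eta vs Beta: 5 to 12, Beta.
Tau vs Theta: Tau is ranked higher on 3+5+3+4 = 15 ballots, Theta on 2. Tau wins 15–2.
Tau vs Beta: Tau preferred on 5+3 = 8 ballots; Beta wins 9–8.
Theta vs Beta: 10 to 7, Theta.
No book is unbeaten: Eta loses to Beta; Tau loses to Eta; Theta loses to Eta; Beta loses to Theta. In particular Eta > Theta > Beta > Eta is a majority cycle — no Condorcet winner exists.

none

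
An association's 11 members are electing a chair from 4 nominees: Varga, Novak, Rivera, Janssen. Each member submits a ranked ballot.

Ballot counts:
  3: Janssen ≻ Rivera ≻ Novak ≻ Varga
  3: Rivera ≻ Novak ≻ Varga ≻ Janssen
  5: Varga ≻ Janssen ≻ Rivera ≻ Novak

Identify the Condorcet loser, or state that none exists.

Head-to-head results (11 voters):
Varga vs Novak: Novak wins 6–5.
Varga vs Rivera: Rivera wins 6–5.
Varga vs Janssen: Varga, 8–3.
Novak vs Rivera: Rivera, 11–0.
Novak vs Janssen: Janssen, 8–3.
Rivera vs Janssen: Rivera preferred on 3 ballots; Janssen wins 8–3.
Every candidate wins at least one matchup (Varga beats Janssen; Novak beats Varga; Rivera beats Varga; Janssen beats Novak), so there is no Condorcet loser.

none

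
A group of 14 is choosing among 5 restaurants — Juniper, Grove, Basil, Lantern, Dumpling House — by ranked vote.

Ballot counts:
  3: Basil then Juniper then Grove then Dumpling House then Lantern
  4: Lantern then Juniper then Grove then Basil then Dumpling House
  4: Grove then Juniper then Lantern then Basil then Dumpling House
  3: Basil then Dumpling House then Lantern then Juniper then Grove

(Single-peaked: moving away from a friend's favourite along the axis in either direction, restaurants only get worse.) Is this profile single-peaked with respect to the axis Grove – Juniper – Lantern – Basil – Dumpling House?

no

Axis positions: Grove=1, Juniper=2, Lantern=3, Basil=4, Dumpling House=5.
Ballot type 1: ranking walks positions 4-2-1-5-3; Juniper is ranked above Lantern even though Lantern lies between Juniper and the peak Basil on the axis — preferences dip and rise again. Not single-peaked.
Ballot type 2 (peak Lantern at position 3): ranking walks positions 3-2-1-4-5, expanding outward from the peak — single-peaked.
Ballot type 3 (peak Grove at position 1): ranking walks positions 1-2-3-4-5, expanding outward from the peak — single-peaked.
Ballot type 4 (peak Basil at position 4): ranking walks positions 4-5-3-2-1, expanding outward from the peak — single-peaked.
Ballot type 1 violates single-peakedness, so the profile is not single-peaked on this axis.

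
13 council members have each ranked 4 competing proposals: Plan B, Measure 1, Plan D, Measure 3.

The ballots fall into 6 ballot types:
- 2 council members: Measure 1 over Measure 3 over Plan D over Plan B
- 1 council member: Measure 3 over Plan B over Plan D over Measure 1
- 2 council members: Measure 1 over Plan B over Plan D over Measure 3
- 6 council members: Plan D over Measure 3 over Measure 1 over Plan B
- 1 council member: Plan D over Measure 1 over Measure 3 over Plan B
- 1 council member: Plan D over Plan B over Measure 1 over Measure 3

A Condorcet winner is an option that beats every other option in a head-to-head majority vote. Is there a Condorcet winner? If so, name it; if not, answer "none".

Check each pair by majority over 13 ballots:
Plan B vs Measure 1: 1+1 = 2 for Plan B, 11 for Measure 1 — Measure 1 by 11–2.
Plan B vs Plan D: 3 to 10, Plan D.
Plan B vs Measure 3: Plan B is ranked higher on 2+1 = 3 ballots, Measure 3 on 10. Measure 3 wins 10–3.
Measure 1 vs Plan D: Measure 1 is ranked higher on 2+2 = 4 ballots, Plan D on 9. Plan D wins 9–4.
Measure 1 vs Measure 3: Measure 1 preferred on 2+2+1+1 = 6 ballots; Measure 3 wins 7–6.
Plan D vs Measure 3: 10 to 3, Plan D.
Only Plan D has no losses; Plan D is the Condorcet winner.

Plan D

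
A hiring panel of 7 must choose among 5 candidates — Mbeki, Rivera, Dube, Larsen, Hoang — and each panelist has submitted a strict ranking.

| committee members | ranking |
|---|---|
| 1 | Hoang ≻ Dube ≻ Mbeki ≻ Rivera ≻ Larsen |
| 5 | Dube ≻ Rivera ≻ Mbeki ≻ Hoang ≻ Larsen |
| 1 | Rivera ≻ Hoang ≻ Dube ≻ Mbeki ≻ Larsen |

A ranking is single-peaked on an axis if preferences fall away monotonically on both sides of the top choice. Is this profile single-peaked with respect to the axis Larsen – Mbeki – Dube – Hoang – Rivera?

Axis positions: Larsen=1, Mbeki=2, Dube=3, Hoang=4, Rivera=5.
Bloc 1 (peak Hoang at position 4): ranking walks positions 4-3-2-5-1, expanding outward from the peak — single-peaked.
Bloc 2: ranking walks positions 3-5-2-4-1; Rivera is ranked above Hoang even though Hoang lies between Rivera and the peak Dube on the axis — preferences dip and rise again. Not single-peaked.
Bloc 3 (peak Rivera at position 5): ranking walks positions 5-4-3-2-1, expanding outward from the peak — single-peaked.
Bloc 2 violates single-peakedness, so the profile is not single-peaked on this axis.

no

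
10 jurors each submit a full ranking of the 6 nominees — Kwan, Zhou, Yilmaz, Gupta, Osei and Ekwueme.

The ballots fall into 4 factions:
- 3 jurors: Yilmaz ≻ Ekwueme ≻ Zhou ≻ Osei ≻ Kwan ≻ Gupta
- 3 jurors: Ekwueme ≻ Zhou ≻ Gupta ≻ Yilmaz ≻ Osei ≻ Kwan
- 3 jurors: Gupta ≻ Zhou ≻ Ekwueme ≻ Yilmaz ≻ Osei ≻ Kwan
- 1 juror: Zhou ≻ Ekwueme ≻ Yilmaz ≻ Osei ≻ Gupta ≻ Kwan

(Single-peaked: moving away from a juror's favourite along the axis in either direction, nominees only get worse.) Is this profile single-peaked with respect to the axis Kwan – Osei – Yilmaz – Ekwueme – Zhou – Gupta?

yes

Axis positions: Kwan=1, Osei=2, Yilmaz=3, Ekwueme=4, Zhou=5, Gupta=6.
Faction 1 (peak Yilmaz at position 3): ranking walks positions 3-4-5-2-1-6, expanding outward from the peak — single-peaked.
Faction 2 (peak Ekwueme at position 4): ranking walks positions 4-5-6-3-2-1, expanding outward from the peak — single-peaked.
Faction 3 (peak Gupta at position 6): ranking walks positions 6-5-4-3-2-1, expanding outward from the peak — single-peaked.
Faction 4 (peak Zhou at position 5): ranking walks positions 5-4-3-2-6-1, expanding outward from the peak — single-peaked.
Every ranking is single-peaked on this axis.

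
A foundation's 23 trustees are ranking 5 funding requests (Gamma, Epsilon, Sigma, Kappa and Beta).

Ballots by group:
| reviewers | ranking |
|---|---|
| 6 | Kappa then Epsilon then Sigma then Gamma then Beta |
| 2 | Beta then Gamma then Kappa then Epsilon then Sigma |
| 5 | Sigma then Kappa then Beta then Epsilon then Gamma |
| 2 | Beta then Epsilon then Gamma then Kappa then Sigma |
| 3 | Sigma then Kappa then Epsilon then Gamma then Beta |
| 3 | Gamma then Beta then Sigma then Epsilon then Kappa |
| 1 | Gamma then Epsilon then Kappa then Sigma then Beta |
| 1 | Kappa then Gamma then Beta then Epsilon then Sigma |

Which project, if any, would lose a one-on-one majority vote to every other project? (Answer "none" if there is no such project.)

Pairwise majorities:
Gamma vs Epsilon: 2+3+1+1 = 7 for Gamma, 16 for Epsilon — Epsilon by 16–7.
Gamma vs Sigma: Gamma is ranked higher on 2+2+3+1+1 = 9 ballots, Sigma on 14. Sigma wins 14–9.
Gamma vs Kappa: Gamma preferred on 2+2+3+1 = 8 ballots; Kappa wins 15–8.
Gamma vs Beta: Gamma is ranked higher on 6+3+3+1+1 = 14 ballots, Beta on 9. Gamma wins 14–9.
Epsilon vs Sigma: Epsilon wins 12–11.
Epsilon vs Kappa: 6 to 17, Kappa.
Epsilon–Beta: Beta 13–10.
Sigma vs Kappa: Kappa, 12–11.
Sigma vs Beta: Sigma is ranked higher on 6+5+3+1 = 15 ballots, Beta on 8. Sigma wins 15–8.
Kappa vs Beta: Kappa wins 16–7.
Each project has at least one pairwise win (Gamma beats Beta; Epsilon beats Gamma; Sigma beats Gamma; Kappa beats Gamma; Beta beats Epsilon) — no Condorcet loser.

none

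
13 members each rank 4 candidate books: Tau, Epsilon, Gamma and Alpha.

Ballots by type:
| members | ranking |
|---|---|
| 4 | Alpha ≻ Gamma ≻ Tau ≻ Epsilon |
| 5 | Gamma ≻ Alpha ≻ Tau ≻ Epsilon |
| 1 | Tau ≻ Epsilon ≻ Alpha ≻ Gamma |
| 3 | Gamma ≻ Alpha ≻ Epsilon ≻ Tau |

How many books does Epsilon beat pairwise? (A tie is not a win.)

Epsilon against each rival (13 members):
Epsilon vs Tau: Epsilon preferred on 3 ballots; Tau wins 10–3.
Epsilon vs Gamma: Gamma, 12–1.
Epsilon vs Alpha: 1 to 12, Alpha.
Epsilon beats no one; loses to Tau, Gamma, Alpha — 0 pairwise wins.

0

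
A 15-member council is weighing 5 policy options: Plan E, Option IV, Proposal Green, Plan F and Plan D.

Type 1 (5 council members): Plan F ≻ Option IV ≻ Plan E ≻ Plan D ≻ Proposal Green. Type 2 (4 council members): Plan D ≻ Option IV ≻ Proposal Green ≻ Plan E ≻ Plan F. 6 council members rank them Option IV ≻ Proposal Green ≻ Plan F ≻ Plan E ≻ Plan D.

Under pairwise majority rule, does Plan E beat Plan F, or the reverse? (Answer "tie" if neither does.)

Plan F

Ballots ranking Plan E above Plan F: 4.
Ballots ranking Plan F above Plan E: 15 − 4 = 11.
Plan F wins the head-to-head 11–4.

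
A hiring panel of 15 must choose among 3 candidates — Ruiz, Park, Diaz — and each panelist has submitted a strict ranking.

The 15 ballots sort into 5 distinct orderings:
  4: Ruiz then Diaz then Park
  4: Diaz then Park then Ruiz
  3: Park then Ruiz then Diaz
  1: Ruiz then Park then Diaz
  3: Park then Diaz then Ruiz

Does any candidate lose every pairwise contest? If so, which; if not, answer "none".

Head-to-head results (15 committee members):
Ruiz vs Park: Park wins 10–5.
Ruiz–Diaz: Ruiz 8–7.
Park vs Diaz: Park preferred on 3+1+3 = 7 ballots; Diaz wins 8–7.
No candidate is winless: Ruiz beats Diaz; Park beats Ruiz; Diaz beats Park. There is no Condorcet loser.

none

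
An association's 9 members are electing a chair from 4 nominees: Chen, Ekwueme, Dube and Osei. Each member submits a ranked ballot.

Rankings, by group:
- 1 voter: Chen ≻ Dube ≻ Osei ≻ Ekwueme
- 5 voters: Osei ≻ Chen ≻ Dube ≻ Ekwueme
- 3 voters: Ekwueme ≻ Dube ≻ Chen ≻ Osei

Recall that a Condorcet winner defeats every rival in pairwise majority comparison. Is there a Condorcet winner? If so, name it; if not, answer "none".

Pairwise majorities:
Chen vs Ekwueme: Chen, 6–3.
Chen vs Dube: Chen, 6–3.
Chen vs Osei: Osei wins 5–4.
Ekwueme vs Dube: Dube, 6–3.
Ekwueme vs Osei: Osei, 6–3.
Dube vs Osei: Osei, 5–4.
Osei wins every pairwise contest, so Osei is the Condorcet winner.

Osei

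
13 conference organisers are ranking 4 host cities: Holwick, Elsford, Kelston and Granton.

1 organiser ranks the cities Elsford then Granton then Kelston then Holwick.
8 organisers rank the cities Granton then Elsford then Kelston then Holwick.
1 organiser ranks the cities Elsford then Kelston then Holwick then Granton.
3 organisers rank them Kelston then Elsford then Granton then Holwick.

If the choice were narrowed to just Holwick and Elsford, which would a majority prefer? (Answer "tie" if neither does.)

No ballot ranks Holwick above Elsford: 0.
Ballots ranking Elsford above Holwick: 13 − 0 = 13.
Elsford wins the head-to-head 13–0.

Elsford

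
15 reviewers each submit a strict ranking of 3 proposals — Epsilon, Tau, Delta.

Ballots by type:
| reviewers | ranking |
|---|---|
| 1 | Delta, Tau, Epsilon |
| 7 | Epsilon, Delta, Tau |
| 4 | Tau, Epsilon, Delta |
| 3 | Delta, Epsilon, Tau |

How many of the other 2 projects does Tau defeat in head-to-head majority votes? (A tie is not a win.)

Tau against each rival (15 reviewers):
Tau vs Epsilon: Epsilon, 10–5.
Tau vs Delta: 4 for Tau, 11 for Delta — Delta by 11–4.
Tau beats no one; loses to Epsilon, Delta — 0 pairwise wins.

0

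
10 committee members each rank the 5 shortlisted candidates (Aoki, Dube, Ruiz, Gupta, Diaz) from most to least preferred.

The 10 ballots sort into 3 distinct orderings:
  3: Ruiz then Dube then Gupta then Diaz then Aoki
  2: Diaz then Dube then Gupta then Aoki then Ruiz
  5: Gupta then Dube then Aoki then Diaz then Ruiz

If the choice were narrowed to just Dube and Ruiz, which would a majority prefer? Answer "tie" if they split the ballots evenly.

Dube

Ballots ranking Dube above Ruiz: 2 + 5 = 7.
Ballots ranking Ruiz above Dube: 10 − 7 = 3.
Dube wins the head-to-head 7–3.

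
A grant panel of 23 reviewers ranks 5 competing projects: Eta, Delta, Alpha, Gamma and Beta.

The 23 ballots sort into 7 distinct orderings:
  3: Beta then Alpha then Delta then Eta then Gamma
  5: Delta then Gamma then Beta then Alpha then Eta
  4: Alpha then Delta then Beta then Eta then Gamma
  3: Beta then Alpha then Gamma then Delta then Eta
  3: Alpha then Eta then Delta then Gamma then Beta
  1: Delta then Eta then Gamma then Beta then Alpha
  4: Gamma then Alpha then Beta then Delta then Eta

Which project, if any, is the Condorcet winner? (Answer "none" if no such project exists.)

Head-to-head results (23 reviewers):
Eta–Delta: Delta 20–3.
Eta vs Alpha: Alpha wins 22–1.
Eta vs Gamma: Gamma wins 12–11.
Eta vs Beta: Beta, 19–4.
Delta vs Alpha: Alpha, 17–6.
Delta–Gamma: Delta 16–7.
Delta vs Beta: Delta, 13–10.
Alpha vs Gamma: Alpha, 13–10.
Alpha vs Beta: Beta wins 12–11.
Gamma vs Beta: Gamma, 13–10.
Every project loses at least once (Eta loses to Delta; Delta loses to Alpha; Alpha loses to Beta; Gamma loses to Delta; Beta loses to Delta). The majority relation contains the cycle Delta beats Beta beats Alpha beats Delta, so there is no Condorcet winner.

none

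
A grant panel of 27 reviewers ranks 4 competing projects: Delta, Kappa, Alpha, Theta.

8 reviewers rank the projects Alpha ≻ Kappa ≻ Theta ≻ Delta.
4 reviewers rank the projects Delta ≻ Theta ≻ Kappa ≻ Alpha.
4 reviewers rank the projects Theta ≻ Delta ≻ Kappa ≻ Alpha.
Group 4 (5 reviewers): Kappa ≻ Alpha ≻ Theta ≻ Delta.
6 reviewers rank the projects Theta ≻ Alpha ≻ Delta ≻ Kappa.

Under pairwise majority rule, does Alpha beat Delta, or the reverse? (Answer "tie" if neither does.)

Ballots ranking Alpha above Delta: 8 + 5 + 6 = 19.
Ballots ranking Delta above Alpha: 27 − 19 = 8.
Alpha wins the head-to-head 19–8.

Alpha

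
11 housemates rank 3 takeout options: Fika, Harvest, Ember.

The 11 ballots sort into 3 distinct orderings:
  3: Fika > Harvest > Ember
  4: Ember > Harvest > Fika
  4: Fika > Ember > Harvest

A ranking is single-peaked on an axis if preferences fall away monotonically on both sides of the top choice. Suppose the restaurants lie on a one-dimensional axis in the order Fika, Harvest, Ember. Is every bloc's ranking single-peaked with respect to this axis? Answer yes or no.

no

Axis positions: Fika=1, Harvest=2, Ember=3.
Bloc 1 (peak Fika at position 1): ranking walks positions 1-2-3, expanding outward from the peak — single-peaked.
Bloc 2 (peak Ember at position 3): ranking walks positions 3-2-1, expanding outward from the peak — single-peaked.
Bloc 3: ranking walks positions 1-3-2; Ember is ranked above Harvest even though Harvest lies between Ember and the peak Fika on the axis — preferences dip and rise again. Not single-peaked.
Bloc 3 violates single-peakedness, so the profile is not single-peaked on this axis.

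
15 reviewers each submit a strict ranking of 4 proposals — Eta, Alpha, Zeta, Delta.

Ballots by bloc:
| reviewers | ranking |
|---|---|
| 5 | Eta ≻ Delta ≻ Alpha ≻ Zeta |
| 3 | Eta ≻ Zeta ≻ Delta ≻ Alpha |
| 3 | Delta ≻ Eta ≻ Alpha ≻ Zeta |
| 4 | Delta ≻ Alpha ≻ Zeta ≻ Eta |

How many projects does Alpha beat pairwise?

1

Alpha against each rival (15 reviewers):
Alpha vs Eta: Eta, 11–4.
Alpha vs Zeta: Alpha is ranked higher on 5+3+4 = 12 ballots, Zeta on 3. Alpha wins 12–3.
Alpha vs Delta: Delta wins 15–0.
Alpha beats Zeta; loses to Eta, Delta — 1 pairwise win.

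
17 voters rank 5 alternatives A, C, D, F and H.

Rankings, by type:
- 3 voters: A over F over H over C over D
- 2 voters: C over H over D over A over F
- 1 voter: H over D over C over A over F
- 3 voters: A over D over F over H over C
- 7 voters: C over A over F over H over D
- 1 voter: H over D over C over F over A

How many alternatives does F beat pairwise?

F against each rival (17 voters):
F vs A: F preferred on 1 ballot; A wins 16–1.
F vs C: C wins 11–6.
F–D: F 10–7.
F vs H: 3+3+7 = 13 for F, 4 for H — F by 13–4.
F beats D, H; loses to A, C — 2 pairwise wins.

2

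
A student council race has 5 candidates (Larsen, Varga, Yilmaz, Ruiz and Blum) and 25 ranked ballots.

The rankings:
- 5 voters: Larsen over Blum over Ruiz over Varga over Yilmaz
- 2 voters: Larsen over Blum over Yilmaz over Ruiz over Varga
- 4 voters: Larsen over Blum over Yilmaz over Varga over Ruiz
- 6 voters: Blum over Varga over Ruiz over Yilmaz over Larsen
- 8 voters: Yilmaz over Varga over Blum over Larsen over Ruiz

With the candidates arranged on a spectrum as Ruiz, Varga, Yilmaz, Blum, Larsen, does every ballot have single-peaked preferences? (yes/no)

no

Axis positions: Ruiz=1, Varga=2, Yilmaz=3, Blum=4, Larsen=5.
Faction 1: ranking walks positions 5-4-1-2-3; Ruiz is ranked above Yilmaz even though Yilmaz lies between Ruiz and the peak Larsen on the axis — preferences dip and rise again. Not single-peaked.
Faction 2: ranking walks positions 5-4-3-1-2; Ruiz is ranked above Varga even though Varga lies between Ruiz and the peak Larsen on the axis — preferences dip and rise again. Not single-peaked.
Faction 3 (peak Larsen at position 5): ranking walks positions 5-4-3-2-1, expanding outward from the peak — single-peaked.
Faction 4: ranking walks positions 4-2-1-3-5; Varga is ranked above Yilmaz even though Yilmaz lies between Varga and the peak Blum on the axis — preferences dip and rise again. Not single-peaked.
Faction 5 (peak Yilmaz at position 3): ranking walks positions 3-2-4-5-1, expanding outward from the peak — single-peaked.
Faction 1 violates single-peakedness, so the profile is not single-peaked on this axis.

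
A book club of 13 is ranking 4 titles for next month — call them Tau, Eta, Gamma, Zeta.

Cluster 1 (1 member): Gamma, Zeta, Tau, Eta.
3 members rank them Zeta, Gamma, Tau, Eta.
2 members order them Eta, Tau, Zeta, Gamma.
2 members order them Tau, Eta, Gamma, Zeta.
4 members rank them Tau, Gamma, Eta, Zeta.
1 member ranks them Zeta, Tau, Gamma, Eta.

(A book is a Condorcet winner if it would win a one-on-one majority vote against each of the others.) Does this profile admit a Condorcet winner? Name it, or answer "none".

Check each pair by majority over 13 ballots:
Tau–Eta: Tau 11–2.
Tau vs Gamma: 9 to 4, Tau.
Tau vs Zeta: Tau, 8–5.
Eta vs Gamma: Gamma wins 9–4.
Eta vs Zeta: Eta is ranked higher on 2+2+4 = 8 ballots, Zeta on 5. Eta wins 8–5.
Gamma vs Zeta: Gamma, 7–6.
Tau wins every pairwise contest, so Tau is the Condorcet winner.

Tau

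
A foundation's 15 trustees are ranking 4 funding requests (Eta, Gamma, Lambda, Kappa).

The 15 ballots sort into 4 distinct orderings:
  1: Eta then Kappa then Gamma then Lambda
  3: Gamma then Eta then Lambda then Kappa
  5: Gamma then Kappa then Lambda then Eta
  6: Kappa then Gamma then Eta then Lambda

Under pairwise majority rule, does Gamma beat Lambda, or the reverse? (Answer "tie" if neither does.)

Ballots ranking Gamma above Lambda: 1 + 3 + 5 + 6 = 15.
Ballots ranking Lambda above Gamma: 15 − 15 = 0.
Gamma wins the head-to-head 15–0.

Gamma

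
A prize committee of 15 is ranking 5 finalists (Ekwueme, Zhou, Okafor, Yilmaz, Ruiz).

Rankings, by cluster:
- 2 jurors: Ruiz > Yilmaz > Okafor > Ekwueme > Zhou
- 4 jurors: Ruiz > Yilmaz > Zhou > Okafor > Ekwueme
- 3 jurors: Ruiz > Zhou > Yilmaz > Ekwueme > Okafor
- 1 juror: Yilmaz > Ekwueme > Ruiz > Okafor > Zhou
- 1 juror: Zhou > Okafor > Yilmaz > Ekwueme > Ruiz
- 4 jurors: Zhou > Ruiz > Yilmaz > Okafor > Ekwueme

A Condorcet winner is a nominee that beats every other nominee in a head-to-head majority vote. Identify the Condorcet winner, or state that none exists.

Head-to-head results (15 jurors):
Ekwueme vs Zhou: Zhou, 12–3.
Ekwueme–Okafor: Okafor 11–4.
Ekwueme vs Yilmaz: Yilmaz, 15–0.
Ekwueme–Ruiz: Ruiz 13–2.
Zhou vs Okafor: Zhou wins 12–3.
Zhou vs Yilmaz: Zhou, 8–7.
Zhou vs Ruiz: Ruiz wins 10–5.
Okafor vs Yilmaz: Yilmaz, 14–1.
Okafor vs Ruiz: Ruiz wins 14–1.
Yilmaz vs Ruiz: Ruiz, 13–2.
Ruiz wins every pairwise contest, so Ruiz is the Condorcet winner.

Ruiz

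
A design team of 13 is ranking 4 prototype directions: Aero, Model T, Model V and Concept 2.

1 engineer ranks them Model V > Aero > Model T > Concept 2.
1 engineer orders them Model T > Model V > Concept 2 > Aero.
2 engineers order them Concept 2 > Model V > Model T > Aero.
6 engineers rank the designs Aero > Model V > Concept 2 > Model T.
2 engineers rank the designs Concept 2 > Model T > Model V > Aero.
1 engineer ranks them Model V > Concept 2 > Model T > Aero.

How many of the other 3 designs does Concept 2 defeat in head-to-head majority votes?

1

Concept 2 against each rival (13 engineers):
Concept 2 vs Aero: Aero wins 7–6.
Concept 2 vs Model T: Concept 2, 11–2.
Concept 2 vs Model V: Model V wins 9–4.
Concept 2 beats Model T; loses to Aero, Model V — 1 pairwise win.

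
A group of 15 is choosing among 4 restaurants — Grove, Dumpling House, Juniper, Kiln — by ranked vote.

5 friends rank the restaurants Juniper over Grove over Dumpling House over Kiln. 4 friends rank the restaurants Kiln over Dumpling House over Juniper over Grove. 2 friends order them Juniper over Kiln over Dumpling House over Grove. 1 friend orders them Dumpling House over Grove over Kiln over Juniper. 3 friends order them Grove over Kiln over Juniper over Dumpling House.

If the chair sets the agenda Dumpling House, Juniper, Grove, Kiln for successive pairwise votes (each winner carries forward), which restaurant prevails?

Kiln

Round 1: Dumpling House vs Juniper — 5–10, Juniper advances.
Round 2: Juniper vs Grove — 11–4, Juniper advances.
Round 3: Juniper vs Kiln — 7–8, Kiln advances.
The agenda winner is Kiln.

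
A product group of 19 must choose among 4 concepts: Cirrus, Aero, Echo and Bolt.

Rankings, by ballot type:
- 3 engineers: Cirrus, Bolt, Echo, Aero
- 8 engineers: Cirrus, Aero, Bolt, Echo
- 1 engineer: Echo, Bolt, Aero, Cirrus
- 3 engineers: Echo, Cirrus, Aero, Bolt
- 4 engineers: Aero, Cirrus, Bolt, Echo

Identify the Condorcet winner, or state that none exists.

Cirrus

Pairwise majorities:
Cirrus vs Aero: Cirrus wins 14–5.
Cirrus vs Echo: Cirrus wins 15–4.
Cirrus vs Bolt: Cirrus, 18–1.
Aero vs Echo: Aero wins 12–7.
Aero vs Bolt: Aero wins 15–4.
Echo–Bolt: Bolt 15–4.
Cirrus beats each of Aero, Echo, Bolt — Cirrus is the Condorcet winner.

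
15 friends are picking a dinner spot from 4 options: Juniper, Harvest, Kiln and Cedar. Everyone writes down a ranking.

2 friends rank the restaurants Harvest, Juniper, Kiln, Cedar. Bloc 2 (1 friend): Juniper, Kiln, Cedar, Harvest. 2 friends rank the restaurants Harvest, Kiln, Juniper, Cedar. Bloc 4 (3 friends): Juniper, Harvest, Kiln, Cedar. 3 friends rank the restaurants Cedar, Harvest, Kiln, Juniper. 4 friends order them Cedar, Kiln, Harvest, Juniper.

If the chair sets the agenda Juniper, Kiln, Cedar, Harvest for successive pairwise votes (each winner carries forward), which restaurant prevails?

Round 1: Juniper vs Kiln — 6–9, Kiln advances.
Round 2: Kiln vs Cedar — 8–7, Kiln advances.
Round 3: Kiln vs Harvest — 5–10, Harvest advances.
The agenda winner is Harvest.

Harvest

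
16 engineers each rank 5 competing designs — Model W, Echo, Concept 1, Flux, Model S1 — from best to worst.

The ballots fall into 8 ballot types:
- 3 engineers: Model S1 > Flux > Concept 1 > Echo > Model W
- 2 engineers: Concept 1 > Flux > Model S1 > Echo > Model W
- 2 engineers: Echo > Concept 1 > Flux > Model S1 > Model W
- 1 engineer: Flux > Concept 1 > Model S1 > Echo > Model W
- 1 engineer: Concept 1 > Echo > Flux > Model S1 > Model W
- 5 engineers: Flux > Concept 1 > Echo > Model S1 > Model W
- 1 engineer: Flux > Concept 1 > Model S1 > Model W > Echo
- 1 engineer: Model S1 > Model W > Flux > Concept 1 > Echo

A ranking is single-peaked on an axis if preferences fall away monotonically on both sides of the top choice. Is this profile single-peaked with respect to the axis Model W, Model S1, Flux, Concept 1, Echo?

Axis positions: Model W=1, Model S1=2, Flux=3, Concept 1=4, Echo=5.
Ballot type 1 (peak Model S1 at position 2): ranking walks positions 2-3-4-5-1, expanding outward from the peak — single-peaked.
Ballot type 2 (peak Concept 1 at position 4): ranking walks positions 4-3-2-5-1, expanding outward from the peak — single-peaked.
Ballot type 3 (peak Echo at position 5): ranking walks positions 5-4-3-2-1, expanding outward from the peak — single-peaked.
Ballot type 4 (peak Flux at position 3): ranking walks positions 3-4-2-5-1, expanding outward from the peak — single-peaked.
Ballot type 5 (peak Concept 1 at position 4): ranking walks positions 4-5-3-2-1, expanding outward from the peak — single-peaked.
Ballot type 6 (peak Flux at position 3): ranking walks positions 3-4-5-2-1, expanding outward from the peak — single-peaked.
Ballot type 7 (peak Flux at position 3): ranking walks positions 3-4-2-1-5, expanding outward from the peak — single-peaked.
Ballot type 8 (peak Model S1 at position 2): ranking walks positions 2-1-3-4-5, expanding outward from the peak — single-peaked.
Every ranking is single-peaked on this axis.

yes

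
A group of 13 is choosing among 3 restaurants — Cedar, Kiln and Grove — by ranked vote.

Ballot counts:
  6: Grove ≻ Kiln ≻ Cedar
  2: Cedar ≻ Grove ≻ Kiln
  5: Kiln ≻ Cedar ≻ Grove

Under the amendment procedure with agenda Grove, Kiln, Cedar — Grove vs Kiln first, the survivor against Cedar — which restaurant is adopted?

Cedar

Round 1: Grove vs Kiln — 8–5, Grove advances.
Round 2: Grove vs Cedar — 6–7, Cedar advances.
Cedar survives the agenda.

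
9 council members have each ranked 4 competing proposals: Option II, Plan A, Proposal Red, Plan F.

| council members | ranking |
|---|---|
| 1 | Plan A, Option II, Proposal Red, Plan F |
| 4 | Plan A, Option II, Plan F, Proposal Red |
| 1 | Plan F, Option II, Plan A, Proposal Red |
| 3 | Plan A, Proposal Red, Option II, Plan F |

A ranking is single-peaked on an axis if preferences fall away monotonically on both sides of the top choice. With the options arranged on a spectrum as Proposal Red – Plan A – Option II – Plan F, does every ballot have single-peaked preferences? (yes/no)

Axis positions: Proposal Red=1, Plan A=2, Option II=3, Plan F=4.
Type 1 (peak Plan A at position 2): ranking walks positions 2-3-1-4, expanding outward from the peak — single-peaked.
Type 2 (peak Plan A at position 2): ranking walks positions 2-3-4-1, expanding outward from the peak — single-peaked.
Type 3 (peak Plan F at position 4): ranking walks positions 4-3-2-1, expanding outward from the peak — single-peaked.
Type 4 (peak Plan A at position 2): ranking walks positions 2-1-3-4, expanding outward from the peak — single-peaked.
Every ranking is single-peaked on this axis.

yes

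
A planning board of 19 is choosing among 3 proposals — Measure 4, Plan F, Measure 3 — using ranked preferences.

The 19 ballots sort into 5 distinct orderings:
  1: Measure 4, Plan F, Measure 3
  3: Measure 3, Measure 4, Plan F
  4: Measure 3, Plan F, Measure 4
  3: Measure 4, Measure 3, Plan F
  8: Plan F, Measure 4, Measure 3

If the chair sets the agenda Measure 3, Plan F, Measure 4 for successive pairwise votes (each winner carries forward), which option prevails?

Measure 4

Round 1: Measure 3 vs Plan F — 10–9, Measure 3 advances.
Round 2: Measure 3 vs Measure 4 — 7–12, Measure 4 advances.
The agenda winner is Measure 4.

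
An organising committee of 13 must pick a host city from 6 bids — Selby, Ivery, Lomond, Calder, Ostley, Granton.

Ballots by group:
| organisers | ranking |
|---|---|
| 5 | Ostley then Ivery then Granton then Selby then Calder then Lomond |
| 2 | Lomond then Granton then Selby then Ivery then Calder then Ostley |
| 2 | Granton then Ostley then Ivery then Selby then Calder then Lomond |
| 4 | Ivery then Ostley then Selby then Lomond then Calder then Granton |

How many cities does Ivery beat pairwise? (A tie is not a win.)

Ivery against each rival (13 organisers):
Ivery vs Selby: Ivery preferred on 5+2+4 = 11 ballots; Ivery wins 11–2.
Ivery vs Lomond: 11 to 2, Ivery.
Ivery vs Calder: 13 to 0, Ivery.
Ivery vs Ostley: Ivery is ranked higher on 2+4 = 6 ballots, Ostley on 7. Ostley wins 7–6.
Ivery vs Granton: Ivery, 9–4.
Ivery beats Selby, Lomond, Calder, Granton; loses to Ostley — 4 pairwise wins.

4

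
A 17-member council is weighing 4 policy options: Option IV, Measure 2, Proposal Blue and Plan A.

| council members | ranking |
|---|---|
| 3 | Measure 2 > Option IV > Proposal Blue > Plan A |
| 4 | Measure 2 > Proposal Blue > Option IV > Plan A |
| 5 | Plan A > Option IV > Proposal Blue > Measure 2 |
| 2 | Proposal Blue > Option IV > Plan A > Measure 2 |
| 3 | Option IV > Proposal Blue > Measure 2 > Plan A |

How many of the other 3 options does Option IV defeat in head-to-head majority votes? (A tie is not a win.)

Option IV against each rival (17 council members):
Option IV vs Measure 2: Option IV, 10–7.
Option IV vs Proposal Blue: Option IV, 11–6.
Option IV vs Plan A: 12 to 5, Option IV.
Option IV beats Measure 2, Proposal Blue, Plan A — 3 pairwise wins.

3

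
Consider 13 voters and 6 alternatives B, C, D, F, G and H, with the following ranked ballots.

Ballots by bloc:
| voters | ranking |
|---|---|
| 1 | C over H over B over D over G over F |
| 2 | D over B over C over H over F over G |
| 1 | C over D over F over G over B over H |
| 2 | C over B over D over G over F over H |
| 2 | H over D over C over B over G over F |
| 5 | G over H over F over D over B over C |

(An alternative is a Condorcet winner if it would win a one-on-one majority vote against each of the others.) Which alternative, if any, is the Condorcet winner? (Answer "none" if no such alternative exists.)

none

Pairwise majorities:
B–C: B 7–6.
B vs D: D, 10–3.
B–F: B 7–6.
B vs G: B, 7–6.
B vs H: H, 8–5.
C vs D: D, 9–4.
C vs F: C wins 8–5.
C vs G: C, 8–5.
C–H: H 7–6.
D–F: D 8–5.
D vs G: D, 8–5.
D vs H: H wins 8–5.
F vs G: G wins 10–3.
F vs H: H, 10–3.
G vs H: G, 8–5.
Every alternative loses at least once (B loses to D; C loses to B; D loses to H; F loses to B; G loses to B; H loses to G). The majority relation contains the cycle B → G → H → B, so there is no Condorcet winner.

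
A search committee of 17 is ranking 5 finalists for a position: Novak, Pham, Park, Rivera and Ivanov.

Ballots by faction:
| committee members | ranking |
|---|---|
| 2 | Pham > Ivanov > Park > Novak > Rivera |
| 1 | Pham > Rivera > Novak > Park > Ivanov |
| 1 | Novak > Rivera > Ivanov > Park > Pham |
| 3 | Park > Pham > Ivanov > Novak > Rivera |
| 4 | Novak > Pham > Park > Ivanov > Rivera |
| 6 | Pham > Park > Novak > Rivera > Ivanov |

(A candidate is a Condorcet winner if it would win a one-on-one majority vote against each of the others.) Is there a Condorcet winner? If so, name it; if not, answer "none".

Head-to-head results (17 committee members):
Novak vs Pham: Novak preferred on 1+4 = 5 ballots; Pham wins 12–5.
Novak vs Park: Novak preferred on 1+1+4 = 6 ballots; Park wins 11–6.
Novak vs Rivera: Novak is ranked higher on 2+1+3+4+6 = 16 ballots, Rivera on 1. Novak wins 16–1.
Novak–Ivanov: Novak 12–5.
Pham vs Park: Pham is ranked higher on 2+1+4+6 = 13 ballots, Park on 4. Pham wins 13–4.
Pham vs Rivera: Pham is ranked higher on 2+1+3+4+6 = 16 ballots, Rivera on 1. Pham wins 16–1.
Pham–Ivanov: Pham 16–1.
Park–Rivera: Park 15–2.
Park vs Ivanov: Park is ranked higher on 1+3+4+6 = 14 ballots, Ivanov on 3. Park wins 14–3.
Rivera vs Ivanov: 8 to 9, Ivanov.
Pham defeats every rival head-to-head and is the Condorcet winner.

Pham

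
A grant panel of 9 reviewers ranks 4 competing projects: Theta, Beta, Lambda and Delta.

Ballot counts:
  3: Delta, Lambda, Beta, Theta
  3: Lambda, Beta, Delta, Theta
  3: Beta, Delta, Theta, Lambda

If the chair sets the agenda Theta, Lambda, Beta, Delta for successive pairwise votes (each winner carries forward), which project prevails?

Round 1: Theta vs Lambda — 3–6, Lambda advances.
Round 2: Lambda vs Beta — 6–3, Lambda advances.
Round 3: Lambda vs Delta — 3–6, Delta advances.
The agenda winner is Delta.

Delta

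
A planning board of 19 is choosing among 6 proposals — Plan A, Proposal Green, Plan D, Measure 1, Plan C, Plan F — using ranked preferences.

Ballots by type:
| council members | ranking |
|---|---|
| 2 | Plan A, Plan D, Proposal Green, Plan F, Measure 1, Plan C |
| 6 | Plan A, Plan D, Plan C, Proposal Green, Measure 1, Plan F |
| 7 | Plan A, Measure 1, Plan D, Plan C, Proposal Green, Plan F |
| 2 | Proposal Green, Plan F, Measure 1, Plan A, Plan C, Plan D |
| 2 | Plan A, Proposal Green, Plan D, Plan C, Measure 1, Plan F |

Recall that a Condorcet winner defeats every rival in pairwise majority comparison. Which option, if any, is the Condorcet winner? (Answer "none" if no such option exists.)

Plan A

Check each pair by majority over 19 ballots:
Plan A vs Proposal Green: Plan A is ranked higher on 2+6+7+2 = 17 ballots, Proposal Green on 2. Plan A wins 17–2.
Plan A vs Plan D: Plan A is ranked higher on 2+6+7+2+2 = 19 ballots, Plan D on 0. Plan A wins 19–0.
Plan A vs Measure 1: 2+6+7+2 = 17 for Plan A, 2 for Measure 1 — Plan A by 17–2.
Plan A vs Plan C: 2+6+7+2+2 = 19 for Plan A, 0 for Plan C — Plan A by 19–0.
Plan A vs Plan F: Plan A preferred on 2+6+7+2 = 17 ballots; Plan A wins 17–2.
Proposal Green vs Plan D: Proposal Green preferred on 2+2 = 4 ballots; Plan D wins 15–4.
Proposal Green vs Measure 1: 2+6+2+2 = 12 for Proposal Green, 7 for Measure 1 — Proposal Green by 12–7.
Proposal Green vs Plan C: Proposal Green is ranked higher on 2+2+2 = 6 ballots, Plan C on 13. Plan C wins 13–6.
Proposal Green vs Plan F: Proposal Green is ranked higher on 2+6+7+2+2 = 19 ballots, Plan F on 0. Proposal Green wins 19–0.
Plan D vs Measure 1: Plan D is ranked higher on 2+6+2 = 10 ballots, Measure 1 on 9. Plan D wins 10–9.
Plan D vs Plan C: 2+6+7+2 = 17 for Plan D, 2 for Plan C — Plan D by 17–2.
Plan D vs Plan F: Plan D preferred on 2+6+7+2 = 17 ballots; Plan D wins 17–2.
Measure 1 vs Plan C: 2+7+2 = 11 for Measure 1, 8 for Plan C — Measure 1 by 11–8.
Measure 1 vs Plan F: 15 to 4, Measure 1.
Plan C vs Plan F: Plan C preferred on 6+7+2 = 15 ballots; Plan C wins 15–4.
Plan A wins every pairwise contest, so Plan A is the Condorcet winner.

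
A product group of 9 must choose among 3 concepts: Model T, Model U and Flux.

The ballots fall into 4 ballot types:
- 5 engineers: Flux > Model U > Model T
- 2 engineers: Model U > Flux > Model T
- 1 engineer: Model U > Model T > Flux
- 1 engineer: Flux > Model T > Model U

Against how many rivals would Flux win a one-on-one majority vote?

Flux against each rival (9 engineers):
Flux vs Model T: Flux is ranked higher on 5+2+1 = 8 ballots, Model T on 1. Flux wins 8–1.
Flux vs Model U: 5+1 = 6 for Flux, 3 for Model U — Flux by 6–3.
Flux beats Model T, Model U — 2 pairwise wins.

2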